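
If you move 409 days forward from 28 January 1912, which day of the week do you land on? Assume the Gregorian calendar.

Jan 28, 1912 is a Sunday.
409 mod 7 = 3, so 409 days after a Sunday is Sunday + 3 = Wednesday.

Wednesday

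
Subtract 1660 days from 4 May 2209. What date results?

−365 (one year) → May 4, 2208 (1295 left).
−366 (one year; includes Feb 29, 2208) → May 4, 2207 (929 left).
−365 (one year) → May 4, 2206 (564 left).
−365 (one year) → May 4, 2205 (199 left).
−4 → Apr 30, 2205 (end of Apr, 30 days; 195 left).
−30 → Mar 31, 2205 (end of Mar, 31 days; 165 left).
−31 → Feb 28, 2205 (end of Feb, 28 days; 134 left).
−28 → Jan 31, 2205 (end of Jan, 31 days; 106 left).
−31 → Dec 31, 2204 (end of Dec, 31 days; 75 left).
−31 → Nov 30, 2204 (end of Nov, 30 days; 44 left).
−30 → Oct 31, 2204 (end of Oct, 31 days; 14 left).
−14 → Oct 17, 2204.

October 17, 2204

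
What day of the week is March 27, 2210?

Doomsday rule: the anchor day for the 2200s is Friday. For year 10: 10÷12 = 0 r 10, and 10÷4 = 2, so 0+10+2 = 12.
Friday + 12 ≡ Wednesday — that's 2210's doomsday.
In March the doomsday date is Mar 14.
Mar 27 is 13 days after Mar 14; 13 mod 7 = 6, so Wednesday + 6 = Tuesday.

Tuesday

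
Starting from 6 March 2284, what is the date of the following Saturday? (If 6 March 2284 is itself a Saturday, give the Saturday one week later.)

March 8, 2284

Mar 6, 2284 is a Thursday.
From Thursday to the next Saturday is 2 days.
Mar 6, 2284 + 2 = Mar 8, 2284.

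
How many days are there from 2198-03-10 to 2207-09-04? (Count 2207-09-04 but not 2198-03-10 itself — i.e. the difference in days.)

Mar 10, 2198 → Mar 10, 2199: 365 days.
Mar 10, 2199 → Mar 10, 2200: 365 days.
Mar 10, 2200 → Mar 10, 2201: 365 days.
Mar 10, 2201 → Mar 10, 2202: 365 days.
Mar 10, 2202 → Mar 10, 2203: 365 days.
Mar 10, 2203 → Mar 10, 2204: 366 days (Feb 29, 2204 is in that span).
Mar 10, 2204 → Mar 10, 2205: 365 days.
Mar 10, 2205 → Mar 10, 2206: 365 days.
Mar 10, 2206 → Mar 10, 2207: 365 days.
Mar 10, 2207 → Apr 10, 2207: 31 days (March has 31).
Apr 10, 2207 → May 10, 2207: 30 days (April has 30).
May 10, 2207 → Jun 10, 2207: 31 days (May has 31).
Jun 10, 2207 → Jul 10, 2207: 30 days (June has 30).
Jul 10, 2207 → Aug 10, 2207: 31 days (July has 31).
Aug 10, 2207 → Sep 4, 2207: 25 days.
Total: 3464 days.

3464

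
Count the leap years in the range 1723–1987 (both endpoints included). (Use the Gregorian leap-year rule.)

Multiples of 4 in [1723,1987]: 66.
Of those, multiples of 100: 2 (not leap unless ÷400).
Multiples of 400: 0.
Leap years = 66 − 2 + 0 = 64.

64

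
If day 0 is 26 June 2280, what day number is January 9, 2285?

Jun 26, 2280 → Jun 26, 2281: 365 days.
Jun 26, 2281 → Jun 26, 2282: 365 days.
Jun 26, 2282 → Jun 26, 2283: 365 days.
Jun 26, 2283 → Jun 26, 2284: 366 days (Feb 29, 2284 is in that span).
Jun 26, 2284 → Jul 26, 2284: 30 days (June has 30).
Jul 26, 2284 → Aug 26, 2284: 31 days (July has 31).
Aug 26, 2284 → Sep 26, 2284: 31 days (August has 31).
Sep 26, 2284 → Oct 26, 2284: 30 days (September has 30).
Oct 26, 2284 → Nov 26, 2284: 31 days (October has 31).
Nov 26, 2284 → Dec 26, 2284: 30 days (November has 30).
Dec 26, 2284 → Jan 9, 2285: 14 days.
Total: 1658 days.

1658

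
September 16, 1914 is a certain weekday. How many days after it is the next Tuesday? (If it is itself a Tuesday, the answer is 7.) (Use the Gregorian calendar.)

6

Sep 16, 1914 is a Wednesday.
From Wednesday to the next Tuesday is 6 days.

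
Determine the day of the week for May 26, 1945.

Doomsday rule: the anchor day for the 1900s is Wednesday. For year 45: 45÷12 = 3 r 9, and 9÷4 = 2, so 3+9+2 = 14.
Wednesday + 14 ≡ Wednesday — that's 1945's doomsday.
In May the doomsday date is May 9.
May 26 is 17 days after May 9; 17 mod 7 = 3, so Wednesday + 3 = Saturday.

Saturday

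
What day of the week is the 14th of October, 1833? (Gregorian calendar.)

Doomsday rule: the anchor day for the 1800s is Friday. For year 33: 33÷12 = 2 r 9, and 9÷4 = 2, so 2+9+2 = 13.
Friday + 13 ≡ Thursday — that's 1833's doomsday.
In October the doomsday date is Oct 10.
Oct 14 is 4 days after Oct 10; 4 mod 7 = 4, so Thursday + 4 = Monday.

Monday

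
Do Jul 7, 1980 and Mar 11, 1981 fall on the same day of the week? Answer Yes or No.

From Jul 7, 1980 to Mar 11, 1981 is 247 days.
247 mod 7 = 2, so they are different weekdays.
(Jul 7, 1980 is a Monday; Mar 11, 1981 is a Wednesday.)

No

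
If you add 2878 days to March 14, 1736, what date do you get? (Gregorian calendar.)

+365 (one year) → Mar 14, 1737 (2513 left).
+365 (one year) → Mar 14, 1738 (2148 left).
+365 (one year) → Mar 14, 1739 (1783 left).
+366 (one year; includes Feb 29, 1740) → Mar 14, 1740 (1417 left).
+365 (one year) → Mar 14, 1741 (1052 left).
+365 (one year) → Mar 14, 1742 (687 left).
+365 (one year) → Mar 14, 1743 (322 left).
Mar has 31 days: +18 → Apr 1, 1743 (304 left).
Apr has 30 days: +30 → May 1, 1743 (274 left).
May has 31 days: +31 → Jun 1, 1743 (243 left).
Jun has 30 days: +30 → Jul 1, 1743 (213 left).
Jul has 31 days: +31 → Aug 1, 1743 (182 left).
Aug has 31 days: +31 → Sep 1, 1743 (151 left).
Sep has 30 days: +30 → Oct 1, 1743 (121 left).
Oct has 31 days: +31 → Nov 1, 1743 (90 left).
Nov has 30 days: +30 → Dec 1, 1743 (60 left).
Dec has 31 days: +31 → Jan 1, 1744 (29 left).
+29 → Jan 30, 1744.

January 30, 1744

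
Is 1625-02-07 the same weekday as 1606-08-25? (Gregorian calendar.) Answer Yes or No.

From Aug 25, 1606 to Feb 7, 1625 is 6741 days.
6741 mod 7 = 0, so they are the same weekday.
(Aug 25, 1606 is a Friday; Feb 7, 1625 is a Friday.)

Yes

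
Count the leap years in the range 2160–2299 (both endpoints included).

Multiples of 4 in [2160,2299]: 35.
Of those, multiples of 100: 1 (not leap unless ÷400).
Multiples of 400: 0.
Leap years = 35 − 1 + 0 = 34.

34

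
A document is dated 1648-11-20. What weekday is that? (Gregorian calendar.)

Friday

Doomsday rule: the anchor day for the 1600s is Tuesday. For year 48: 48÷12 = 4 r 0, and 0÷4 = 0, so 4+0+0 = 4.
Tuesday + 4 ≡ Saturday — that's 1648's doomsday.
In November the doomsday date is Nov 7.
Nov 20 is 13 days after Nov 7; 13 mod 7 = 6, so Saturday + 6 = Friday.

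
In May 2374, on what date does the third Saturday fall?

May 1, 2374 is a Wednesday.
The first Saturday is therefore May 4 (3 days later).
The third Saturday is 4 + 2×7 = May 18.

May 18, 2374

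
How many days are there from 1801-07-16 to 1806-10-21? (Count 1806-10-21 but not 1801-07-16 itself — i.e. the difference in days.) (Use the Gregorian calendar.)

Jul 16, 1801 → Jul 16, 1802: 365 days.
Jul 16, 1802 → Jul 16, 1803: 365 days.
Jul 16, 1803 → Jul 16, 1804: 366 days (Feb 29, 1804 is in that span).
Jul 16, 1804 → Jul 16, 1805: 365 days.
Jul 16, 1805 → Jul 16, 1806: 365 days.
Jul 16, 1806 → Aug 16, 1806: 31 days (July has 31).
Aug 16, 1806 → Sep 16, 1806: 31 days (August has 31).
Sep 16, 1806 → Oct 16, 1806: 30 days (September has 30).
Oct 16, 1806 → Oct 21, 1806: 5 days.
Total: 1923 days.

1923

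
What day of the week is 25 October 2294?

Doomsday rule: the anchor day for the 2200s is Friday. For year 94: 94÷12 = 7 r 10, and 10÷4 = 2, so 7+10+2 = 19.
Friday + 19 ≡ Wednesday — that's 2294's doomsday.
In October the doomsday date is Oct 10.
Oct 25 is 15 days after Oct 10; 15 mod 7 = 1, so Wednesday + 1 = Thursday.

Thursday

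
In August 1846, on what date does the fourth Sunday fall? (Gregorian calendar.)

August 23, 1846

August 1, 1846 is a Saturday.
The first Sunday is therefore August 2 (1 days later).
The fourth Sunday is 2 + 3×7 = August 23.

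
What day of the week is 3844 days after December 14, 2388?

Thursday

Dec 14, 2388 is a Wednesday.
3844 mod 7 = 1, so 3844 days after a Wednesday is Wednesday + 1 = Thursday.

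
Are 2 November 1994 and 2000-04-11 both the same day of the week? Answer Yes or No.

No

From Nov 2, 1994 to Apr 11, 2000 is 1987 days.
1987 mod 7 = 6, so they are different weekdays.
(Nov 2, 1994 is a Wednesday; Apr 11, 2000 is a Tuesday.)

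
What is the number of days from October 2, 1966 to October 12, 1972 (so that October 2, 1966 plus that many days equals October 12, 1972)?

Oct 2, 1966 → Oct 2, 1967: 365 days.
Oct 2, 1967 → Oct 2, 1968: 366 days (Feb 29, 1968 is in that span).
Oct 2, 1968 → Oct 2, 1969: 365 days.
Oct 2, 1969 → Oct 2, 1970: 365 days.
Oct 2, 1970 → Oct 2, 1971: 365 days.
Oct 2, 1971 → Nov 2, 1971: 31 days (October has 31).
Nov 2, 1971 → Dec 2, 1971: 30 days (November has 30).
Dec 2, 1971 → Jan 2, 1972: 31 days (December has 31).
Jan 2, 1972 → Feb 2, 1972: 31 days (January has 31).
Feb 2, 1972 → Mar 2, 1972: 29 days (February has 29).
Mar 2, 1972 → Apr 2, 1972: 31 days (March has 31).
Apr 2, 1972 → May 2, 1972: 30 days (April has 30).
May 2, 1972 → Jun 2, 1972: 31 days (May has 31).
Jun 2, 1972 → Jul 2, 1972: 30 days (June has 30).
Jul 2, 1972 → Aug 2, 1972: 31 days (July has 31).
Aug 2, 1972 → Sep 2, 1972: 31 days (August has 31).
Sep 2, 1972 → Oct 2, 1972: 30 days (September has 30).
Oct 2, 1972 → Oct 12, 1972: 10 days.
Total: 2202 days.

2202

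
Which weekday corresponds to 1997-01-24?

January 1, 1997 is a Wednesday.
Jan 1, 1997 → Jan 24, 1997: 23 days.
Total: 23 days.
23 mod 7 = 2, so Wednesday + 2 = Friday.

Friday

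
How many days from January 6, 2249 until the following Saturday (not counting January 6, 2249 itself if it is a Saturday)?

Jan 6, 2249 is a Saturday.
From Saturday to the next Saturday is 7 days.

7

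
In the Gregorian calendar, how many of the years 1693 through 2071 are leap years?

91

Multiples of 4 in [1693,2071]: 94.
Of those, multiples of 100: 4 (not leap unless ÷400).
Multiples of 400: 1.
Leap years = 94 − 4 + 1 = 91.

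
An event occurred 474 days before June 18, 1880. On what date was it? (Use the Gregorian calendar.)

March 2, 1879

−366 (one year; includes Feb 29, 1880) → Jun 18, 1879 (108 left).
−18 → May 31, 1879 (end of May, 31 days; 90 left).
−31 → Apr 30, 1879 (end of Apr, 30 days; 59 left).
−30 → Mar 31, 1879 (end of Mar, 31 days; 29 left).
−29 → Mar 2, 1879.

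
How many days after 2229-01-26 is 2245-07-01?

Jan 26, 2229 → Jan 26, 2230: 365 days.
Jan 26, 2230 → Jan 26, 2231: 365 days.
Jan 26, 2231 → Jan 26, 2232: 365 days.
Jan 26, 2232 → Jan 26, 2233: 366 days (Feb 29, 2232 is in that span).
Jan 26, 2233 → Jan 26, 2234: 365 days.
Jan 26, 2234 → Jan 26, 2235: 365 days.
Jan 26, 2235 → Jan 26, 2236: 365 days.
Jan 26, 2236 → Jan 26, 2237: 366 days (Feb 29, 2236 is in that span).
Jan 26, 2237 → Jan 26, 2238: 365 days.
Jan 26, 2238 → Jan 26, 2239: 365 days.
Jan 26, 2239 → Jan 26, 2240: 365 days.
Jan 26, 2240 → Jan 26, 2241: 366 days (Feb 29, 2240 is in that span).
Jan 26, 2241 → Jan 26, 2242: 365 days.
Jan 26, 2242 → Jan 26, 2243: 365 days.
Jan 26, 2243 → Jan 26, 2244: 365 days.
Jan 26, 2244 → Jan 26, 2245: 366 days (Feb 29, 2244 is in that span).
Jan 26, 2245 → Feb 26, 2245: 31 days (January has 31).
Feb 26, 2245 → Mar 26, 2245: 28 days (February has 28).
Mar 26, 2245 → Apr 26, 2245: 31 days (March has 31).
Apr 26, 2245 → May 26, 2245: 30 days (April has 30).
May 26, 2245 → Jun 26, 2245: 31 days (May has 31).
Jun 26, 2245 → Jul 1, 2245: 5 days.
Total: 6000 days.

6000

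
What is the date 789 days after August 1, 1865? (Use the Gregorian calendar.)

September 29, 1867

+365 (one year) → Aug 1, 1866 (424 left).
+365 (one year) → Aug 1, 1867 (59 left).
Aug has 31 days: +31 → Sep 1, 1867 (28 left).
+28 → Sep 29, 1867.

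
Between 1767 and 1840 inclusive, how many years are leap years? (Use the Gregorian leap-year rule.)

18

Multiples of 4 in [1767,1840]: 19.
Of those, multiples of 100: 1 (not leap unless ÷400).
Multiples of 400: 0.
Leap years = 19 − 1 + 0 = 18.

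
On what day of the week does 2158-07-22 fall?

Doomsday rule: the anchor day for the 2100s is Sunday. For year 58: 58÷12 = 4 r 10, and 10÷4 = 2, so 4+10+2 = 16.
Sunday + 16 ≡ Tuesday — that's 2158's doomsday.
In July the doomsday date is Jul 11.
Jul 22 is 11 days after Jul 11; 11 mod 7 = 4, so Tuesday + 4 = Saturday.

Saturday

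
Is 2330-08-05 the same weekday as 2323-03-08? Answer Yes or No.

From Mar 8, 2323 to Aug 5, 2330 is 2707 days.
2707 mod 7 = 5, so they are different weekdays.
(Mar 8, 2323 is a Thursday; Aug 5, 2330 is a Tuesday.)

No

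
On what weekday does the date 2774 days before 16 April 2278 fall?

First find the weekday of Apr 16, 2278. Doomsday rule: the anchor day for the 2200s is Friday. For year 78: 78÷12 = 6 r 6, and 6÷4 = 1, so 6+6+1 = 13.
Friday + 13 ≡ Thursday — that's 2278's doomsday.
In April the doomsday date is Apr 4.
Apr 16 is 12 days after Apr 4; 12 mod 7 = 5, so Thursday + 5 = Tuesday.
2774 mod 7 = 2, so 2774 days before a Tuesday is Tuesday − 2 = Sunday.

Sunday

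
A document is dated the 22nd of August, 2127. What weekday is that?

Friday

Doomsday rule: the anchor day for the 2100s is Sunday. For year 27: 27÷12 = 2 r 3, and 3÷4 = 0, so 2+3+0 = 5.
Sunday + 5 ≡ Friday — that's 2127's doomsday.
In August the doomsday date is Aug 8.
Aug 22 is 14 days after Aug 8; 14 mod 7 = 0, so Friday + 0 = Friday.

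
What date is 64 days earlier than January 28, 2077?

−28 → Dec 31, 2076 (end of Dec, 31 days; 36 left).
−31 → Nov 30, 2076 (end of Nov, 30 days; 5 left).
−5 → Nov 25, 2076.

November 25, 2076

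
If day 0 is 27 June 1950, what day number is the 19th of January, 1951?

206

Jun 27, 1950 → Jul 27, 1950: 30 days (June has 30).
Jul 27, 1950 → Aug 27, 1950: 31 days (July has 31).
Aug 27, 1950 → Sep 27, 1950: 31 days (August has 31).
Sep 27, 1950 → Oct 27, 1950: 30 days (September has 30).
Oct 27, 1950 → Nov 27, 1950: 31 days (October has 31).
Nov 27, 1950 → Dec 27, 1950: 30 days (November has 30).
Dec 27, 1950 → Jan 19, 1951: 23 days.
Total: 206 days.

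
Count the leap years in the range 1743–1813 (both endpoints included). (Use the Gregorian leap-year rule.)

Multiples of 4 in [1743,1813]: 18.
Of those, multiples of 100: 1 (not leap unless ÷400).
Multiples of 400: 0.
Leap years = 18 − 1 + 0 = 17.

17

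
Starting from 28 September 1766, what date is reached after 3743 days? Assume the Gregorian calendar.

December 27, 1776

+365 (one year) → Sep 28, 1767 (3378 left).
+366 (one year; includes Feb 29, 1768) → Sep 28, 1768 (3012 left).
+365 (one year) → Sep 28, 1769 (2647 left).
+365 (one year) → Sep 28, 1770 (2282 left).
+365 (one year) → Sep 28, 1771 (1917 left).
+366 (one year; includes Feb 29, 1772) → Sep 28, 1772 (1551 left).
+365 (one year) → Sep 28, 1773 (1186 left).
+365 (one year) → Sep 28, 1774 (821 left).
+365 (one year) → Sep 28, 1775 (456 left).
+366 (one year; includes Feb 29, 1776) → Sep 28, 1776 (90 left).
Sep has 30 days: +3 → Oct 1, 1776 (87 left).
Oct has 31 days: +31 → Nov 1, 1776 (56 left).
Nov has 30 days: +30 → Dec 1, 1776 (26 left).
+26 → Dec 27, 1776.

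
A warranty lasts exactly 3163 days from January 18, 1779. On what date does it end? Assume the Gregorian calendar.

+365 (one year) → Jan 18, 1780 (2798 left).
+366 (one year; includes Feb 29, 1780) → Jan 18, 1781 (2432 left).
+365 (one year) → Jan 18, 1782 (2067 left).
+365 (one year) → Jan 18, 1783 (1702 left).
+365 (one year) → Jan 18, 1784 (1337 left).
+366 (one year; includes Feb 29, 1784) → Jan 18, 1785 (971 left).
+365 (one year) → Jan 18, 1786 (606 left).
+365 (one year) → Jan 18, 1787 (241 left).
Jan has 31 days: +14 → Feb 1, 1787 (227 left).
Feb has 28 days: +28 → Mar 1, 1787 (199 left).
Mar has 31 days: +31 → Apr 1, 1787 (168 left).
Apr has 30 days: +30 → May 1, 1787 (138 left).
May has 31 days: +31 → Jun 1, 1787 (107 left).
Jun has 30 days: +30 → Jul 1, 1787 (77 left).
Jul has 31 days: +31 → Aug 1, 1787 (46 left).
Aug has 31 days: +31 → Sep 1, 1787 (15 left).
+15 → Sep 16, 1787.

September 16, 1787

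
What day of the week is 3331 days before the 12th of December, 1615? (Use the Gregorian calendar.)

First find the weekday of Dec 12, 1615. Doomsday rule: the anchor day for the 1600s is Tuesday. For year 15: 15÷12 = 1 r 3, and 3÷4 = 0, so 1+3+0 = 4.
Tuesday + 4 ≡ Saturday — that's 1615's doomsday.
In December the doomsday date is Dec 12.
Dec 12 is the doomsday itself: Saturday.
3331 mod 7 = 6, so 3331 days before a Saturday is Saturday − 6 = Sunday.

Sunday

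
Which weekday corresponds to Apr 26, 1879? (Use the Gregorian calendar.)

Doomsday rule: the anchor day for the 1800s is Friday. For year 79: 79÷12 = 6 r 7, and 7÷4 = 1, so 6+7+1 = 14.
Friday + 14 ≡ Friday — that's 1879's doomsday.
In April the doomsday date is Apr 4.
Apr 26 is 22 days after Apr 4; 22 mod 7 = 1, so Friday + 1 = Saturday.

Saturday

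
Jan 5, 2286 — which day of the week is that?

Doomsday rule: the anchor day for the 2200s is Friday. For year 86: 86÷12 = 7 r 2, and 2÷4 = 0, so 7+2+0 = 9.
Friday + 9 ≡ Sunday — that's 2286's doomsday.
In January the doomsday date is Jan 3 (2286 is not a leap year).
Jan 5 is 2 days after Jan 3; 2 mod 7 = 2, so Sunday + 2 = Tuesday.

Tuesday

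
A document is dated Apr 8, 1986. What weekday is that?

Tuesday

Doomsday rule: the anchor day for the 1900s is Wednesday. For year 86: 86÷12 = 7 r 2, and 2÷4 = 0, so 7+2+0 = 9.
Wednesday + 9 ≡ Friday — that's 1986's doomsday.
In April the doomsday date is Apr 4.
Apr 8 is 4 days after Apr 4; 4 mod 7 = 4, so Friday + 4 = Tuesday.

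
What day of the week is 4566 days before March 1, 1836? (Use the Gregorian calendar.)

Mar 1, 1836 is a Tuesday.
4566 mod 7 = 2, so 4566 days before a Tuesday is Tuesday − 2 = Sunday.

Sunday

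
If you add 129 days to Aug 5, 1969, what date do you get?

December 12, 1969

Aug has 31 days: +27 → Sep 1, 1969 (102 left).
Sep has 30 days: +30 → Oct 1, 1969 (72 left).
Oct has 31 days: +31 → Nov 1, 1969 (41 left).
Nov has 30 days: +30 → Dec 1, 1969 (11 left).
+11 → Dec 12, 1969.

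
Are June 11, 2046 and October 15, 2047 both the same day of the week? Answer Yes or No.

From Jun 11, 2046 to Oct 15, 2047 is 491 days.
491 mod 7 = 1, so they are different weekdays.
(Jun 11, 2046 is a Monday; Oct 15, 2047 is a Tuesday.)

No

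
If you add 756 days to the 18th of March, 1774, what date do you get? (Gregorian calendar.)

April 12, 1776

+365 (one year) → Mar 18, 1775 (391 left).
Mar has 31 days: +14 → Apr 1, 1775 (377 left).
Apr has 30 days: +30 → May 1, 1775 (347 left).
May has 31 days: +31 → Jun 1, 1775 (316 left).
Jun has 30 days: +30 → Jul 1, 1775 (286 left).
Jul has 31 days: +31 → Aug 1, 1775 (255 left).
Aug has 31 days: +31 → Sep 1, 1775 (224 left).
Sep has 30 days: +30 → Oct 1, 1775 (194 left).
Oct has 31 days: +31 → Nov 1, 1775 (163 left).
Nov has 30 days: +30 → Dec 1, 1775 (133 left).
Dec has 31 days: +31 → Jan 1, 1776 (102 left).
Jan has 31 days: +31 → Feb 1, 1776 (71 left).
Feb has 29 days: +29 → Mar 1, 1776 (42 left).
Mar has 31 days: +31 → Apr 1, 1776 (11 left).
+11 → Apr 12, 1776.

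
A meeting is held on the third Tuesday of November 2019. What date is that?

November 19, 2019

November 1, 2019 is a Friday.
The first Tuesday is therefore November 5 (4 days later).
The third Tuesday is 5 + 2×7 = November 19.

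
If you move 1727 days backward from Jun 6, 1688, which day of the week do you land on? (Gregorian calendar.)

Jun 6, 1688 is a Sunday.
1727 mod 7 = 5, so 1727 days before a Sunday is Sunday − 5 = Tuesday.

Tuesday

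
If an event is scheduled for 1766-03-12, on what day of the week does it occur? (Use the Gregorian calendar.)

Wednesday

Doomsday rule: the anchor day for the 1700s is Sunday. For year 66: 66÷12 = 5 r 6, and 6÷4 = 1, so 5+6+1 = 12.
Sunday + 12 ≡ Friday — that's 1766's doomsday.
In March the doomsday date is Mar 14.
Mar 12 is 2 days before Mar 14; 2 mod 7 = 2, so Friday − 2 = Wednesday.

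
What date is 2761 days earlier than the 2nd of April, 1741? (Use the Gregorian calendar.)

−365 (one year) → Apr 2, 1740 (2396 left).
−366 (one year; includes Feb 29, 1740) → Apr 2, 1739 (2030 left).
−365 (one year) → Apr 2, 1738 (1665 left).
−365 (one year) → Apr 2, 1737 (1300 left).
−365 (one year) → Apr 2, 1736 (935 left).
−366 (one year; includes Feb 29, 1736) → Apr 2, 1735 (569 left).
−365 (one year) → Apr 2, 1734 (204 left).
−2 → Mar 31, 1734 (end of Mar, 31 days; 202 left).
−31 → Feb 28, 1734 (end of Feb, 28 days; 171 left).
−28 → Jan 31, 1734 (end of Jan, 31 days; 143 left).
−31 → Dec 31, 1733 (end of Dec, 31 days; 112 left).
−31 → Nov 30, 1733 (end of Nov, 30 days; 81 left).
−30 → Oct 31, 1733 (end of Oct, 31 days; 51 left).
−31 → Sep 30, 1733 (end of Sep, 30 days; 20 left).
−20 → Sep 10, 1733.

September 10, 1733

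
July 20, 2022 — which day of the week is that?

Wednesday

Doomsday rule: the anchor day for the 2000s is Tuesday. For year 22: 22÷12 = 1 r 10, and 10÷4 = 2, so 1+10+2 = 13.
Tuesday + 13 ≡ Monday — that's 2022's doomsday.
In July the doomsday date is Jul 11.
Jul 20 is 9 days after Jul 11; 9 mod 7 = 2, so Monday + 2 = Wednesday.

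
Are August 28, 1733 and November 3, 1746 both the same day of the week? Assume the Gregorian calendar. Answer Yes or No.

From Aug 28, 1733 to Nov 3, 1746 is 4815 days.
4815 mod 7 = 6, so they are different weekdays.
(Aug 28, 1733 is a Friday; Nov 3, 1746 is a Thursday.)

No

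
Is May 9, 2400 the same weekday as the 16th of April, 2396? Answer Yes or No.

Yes

From Apr 16, 2396 to May 9, 2400 is 1484 days.
1484 mod 7 = 0, so they are the same weekday.
(Apr 16, 2396 is a Tuesday; May 9, 2400 is a Tuesday.)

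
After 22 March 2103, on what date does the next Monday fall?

Mar 22, 2103 is a Thursday.
From Thursday to the next Monday is 4 days.
Mar 22, 2103 + 4 = Mar 26, 2103.

March 26, 2103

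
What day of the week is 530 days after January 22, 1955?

Thursday

First find the weekday of Jan 22, 1955. Doomsday rule: the anchor day for the 1900s is Wednesday. For year 55: 55÷12 = 4 r 7, and 7÷4 = 1, so 4+7+1 = 12.
Wednesday + 12 ≡ Monday — that's 1955's doomsday.
In January the doomsday date is Jan 3 (1955 is not a leap year).
Jan 22 is 19 days after Jan 3; 19 mod 7 = 5, so Monday + 5 = Saturday.
530 mod 7 = 5, so 530 days after a Saturday is Saturday + 5 = Thursday.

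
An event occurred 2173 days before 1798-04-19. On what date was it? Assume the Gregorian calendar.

May 7, 1792

−365 (one year) → Apr 19, 1797 (1808 left).
−365 (one year) → Apr 19, 1796 (1443 left).
−366 (one year; includes Feb 29, 1796) → Apr 19, 1795 (1077 left).
−365 (one year) → Apr 19, 1794 (712 left).
−365 (one year) → Apr 19, 1793 (347 left).
−19 → Mar 31, 1793 (end of Mar, 31 days; 328 left).
−31 → Feb 28, 1793 (end of Feb, 28 days; 297 left).
−28 → Jan 31, 1793 (end of Jan, 31 days; 269 left).
−31 → Dec 31, 1792 (end of Dec, 31 days; 238 left).
−31 → Nov 30, 1792 (end of Nov, 30 days; 207 left).
−30 → Oct 31, 1792 (end of Oct, 31 days; 177 left).
−31 → Sep 30, 1792 (end of Sep, 30 days; 146 left).
−30 → Aug 31, 1792 (end of Aug, 31 days; 116 left).
−31 → Jul 31, 1792 (end of Jul, 31 days; 85 left).
−31 → Jun 30, 1792 (end of Jun, 30 days; 54 left).
−30 → May 31, 1792 (end of May, 31 days; 24 left).
−24 → May 7, 1792.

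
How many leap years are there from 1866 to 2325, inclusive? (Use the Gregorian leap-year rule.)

111

Multiples of 4 in [1866,2325]: 115.
Of those, multiples of 100: 5 (not leap unless ÷400).
Multiples of 400: 1.
Leap years = 115 − 5 + 1 = 111.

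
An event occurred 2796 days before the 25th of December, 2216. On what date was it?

April 30, 2209

−366 (one year; includes Feb 29, 2216) → Dec 25, 2215 (2430 left).
−365 (one year) → Dec 25, 2214 (2065 left).
−365 (one year) → Dec 25, 2213 (1700 left).
−365 (one year) → Dec 25, 2212 (1335 left).
−366 (one year; includes Feb 29, 2212) → Dec 25, 2211 (969 left).
−365 (one year) → Dec 25, 2210 (604 left).
−365 (one year) → Dec 25, 2209 (239 left).
−25 → Nov 30, 2209 (end of Nov, 30 days; 214 left).
−30 → Oct 31, 2209 (end of Oct, 31 days; 184 left).
−31 → Sep 30, 2209 (end of Sep, 30 days; 153 left).
−30 → Aug 31, 2209 (end of Aug, 31 days; 123 left).
−31 → Jul 31, 2209 (end of Jul, 31 days; 92 left).
−31 → Jun 30, 2209 (end of Jun, 30 days; 61 left).
−30 → May 31, 2209 (end of May, 31 days; 31 left).
−31 → Apr 30, 2209 (end of Apr, 30 days; 0 left).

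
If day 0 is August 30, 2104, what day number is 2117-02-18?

Aug 30, 2104 → Aug 30, 2105: 365 days.
Aug 30, 2105 → Aug 30, 2106: 365 days.
Aug 30, 2106 → Aug 30, 2107: 365 days.
Aug 30, 2107 → Aug 30, 2108: 366 days (Feb 29, 2108 is in that span).
Aug 30, 2108 → Aug 30, 2109: 365 days.
Aug 30, 2109 → Aug 30, 2110: 365 days.
Aug 30, 2110 → Aug 30, 2111: 365 days.
Aug 30, 2111 → Aug 30, 2112: 366 days (Feb 29, 2112 is in that span).
Aug 30, 2112 → Aug 30, 2113: 365 days.
Aug 30, 2113 → Aug 30, 2114: 365 days.
Aug 30, 2114 → Aug 30, 2115: 365 days.
Aug 30, 2115 → Aug 30, 2116: 366 days (Feb 29, 2116 is in that span).
Aug 30, 2116 → Sep 30, 2116: 31 days (August has 31).
Sep 30, 2116 → Oct 30, 2116: 30 days (September has 30).
Oct 30, 2116 → Nov 30, 2116: 31 days (October has 31).
Nov 30, 2116 → Dec 30, 2116: 30 days (November has 30).
Dec 30, 2116 → Jan 30, 2117: 31 days (December has 31).
Jan 30, 2117 → Feb 18, 2117: 19 days.
Total: 4555 days.

4555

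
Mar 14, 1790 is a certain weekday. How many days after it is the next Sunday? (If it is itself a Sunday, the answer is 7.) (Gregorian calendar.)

7

Mar 14, 1790 is a Sunday.
From Sunday to the next Sunday is 7 days.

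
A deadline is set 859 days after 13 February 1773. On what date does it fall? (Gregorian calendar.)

+365 (one year) → Feb 13, 1774 (494 left).
+365 (one year) → Feb 13, 1775 (129 left).
Feb has 28 days: +16 → Mar 1, 1775 (113 left).
Mar has 31 days: +31 → Apr 1, 1775 (82 left).
Apr has 30 days: +30 → May 1, 1775 (52 left).
May has 31 days: +31 → Jun 1, 1775 (21 left).
+21 → Jun 22, 1775.

June 22, 1775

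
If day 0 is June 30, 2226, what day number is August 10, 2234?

2963

Jun 30, 2226 → Jun 30, 2227: 365 days.
Jun 30, 2227 → Jun 30, 2228: 366 days (Feb 29, 2228 is in that span).
Jun 30, 2228 → Jun 30, 2229: 365 days.
Jun 30, 2229 → Jun 30, 2230: 365 days.
Jun 30, 2230 → Jun 30, 2231: 365 days.
Jun 30, 2231 → Jun 30, 2232: 366 days (Feb 29, 2232 is in that span).
Jun 30, 2232 → Jun 30, 2233: 365 days.
Jun 30, 2233 → Jun 30, 2234: 365 days.
Jun 30, 2234 → Jul 30, 2234: 30 days (June has 30).
Jul 30, 2234 → Aug 10, 2234: 11 days.
Total: 2963 days.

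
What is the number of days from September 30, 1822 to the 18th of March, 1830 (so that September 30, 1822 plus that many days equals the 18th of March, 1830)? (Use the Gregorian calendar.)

Sep 30, 1822 → Sep 30, 1823: 365 days.
Sep 30, 1823 → Sep 30, 1824: 366 days (Feb 29, 1824 is in that span).
Sep 30, 1824 → Sep 30, 1825: 365 days.
Sep 30, 1825 → Sep 30, 1826: 365 days.
Sep 30, 1826 → Sep 30, 1827: 365 days.
Sep 30, 1827 → Sep 30, 1828: 366 days (Feb 29, 1828 is in that span).
Sep 30, 1828 → Sep 30, 1829: 365 days.
Sep 30, 1829 → Oct 30, 1829: 30 days (September has 30).
Oct 30, 1829 → Nov 30, 1829: 31 days (October has 31).
Nov 30, 1829 → Dec 30, 1829: 30 days (November has 30).
Dec 30, 1829 → Jan 30, 1830: 31 days (December has 31).
Jan 30, 1830 → Feb 28, 1830: 29 days (January has 31).
Feb 28, 1830 → Mar 18, 1830: 18 days.
Total: 2726 days.

2726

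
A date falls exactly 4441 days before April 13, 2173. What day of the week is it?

First find the weekday of Apr 13, 2173. Doomsday rule: the anchor day for the 2100s is Sunday. For year 73: 73÷12 = 6 r 1, and 1÷4 = 0, so 6+1+0 = 7.
Sunday + 7 ≡ Sunday — that's 2173's doomsday.
In April the doomsday date is Apr 4.
Apr 13 is 9 days after Apr 4; 9 mod 7 = 2, so Sunday + 2 = Tuesday.
4441 mod 7 = 3, so 4441 days before a Tuesday is Tuesday − 3 = Saturday.

Saturday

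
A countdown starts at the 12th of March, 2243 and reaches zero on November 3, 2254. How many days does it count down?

Mar 12, 2243 → Mar 12, 2244: 366 days (Feb 29, 2244 is in that span).
Mar 12, 2244 → Mar 12, 2245: 365 days.
Mar 12, 2245 → Mar 12, 2246: 365 days.
Mar 12, 2246 → Mar 12, 2247: 365 days.
Mar 12, 2247 → Mar 12, 2248: 366 days (Feb 29, 2248 is in that span).
Mar 12, 2248 → Mar 12, 2249: 365 days.
Mar 12, 2249 → Mar 12, 2250: 365 days.
Mar 12, 2250 → Mar 12, 2251: 365 days.
Mar 12, 2251 → Mar 12, 2252: 366 days (Feb 29, 2252 is in that span).
Mar 12, 2252 → Mar 12, 2253: 365 days.
Mar 12, 2253 → Mar 12, 2254: 365 days.
Mar 12, 2254 → Apr 12, 2254: 31 days (March has 31).
Apr 12, 2254 → May 12, 2254: 30 days (April has 30).
May 12, 2254 → Jun 12, 2254: 31 days (May has 31).
Jun 12, 2254 → Jul 12, 2254: 30 days (June has 30).
Jul 12, 2254 → Aug 12, 2254: 31 days (July has 31).
Aug 12, 2254 → Sep 12, 2254: 31 days (August has 31).
Sep 12, 2254 → Oct 12, 2254: 30 days (September has 30).
Oct 12, 2254 → Nov 3, 2254: 22 days.
Total: 4254 days.

4254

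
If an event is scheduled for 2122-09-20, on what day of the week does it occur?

Doomsday rule: the anchor day for the 2100s is Sunday. For year 22: 22÷12 = 1 r 10, and 10÷4 = 2, so 1+10+2 = 13.
Sunday + 13 ≡ Saturday — that's 2122's doomsday.
In September the doomsday date is Sep 5.
Sep 20 is 15 days after Sep 5; 15 mod 7 = 1, so Saturday + 1 = Sunday.

Sunday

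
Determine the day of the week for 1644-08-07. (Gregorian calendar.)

Doomsday rule: the anchor day for the 1600s is Tuesday. For year 44: 44÷12 = 3 r 8, and 8÷4 = 2, so 3+8+2 = 13.
Tuesday + 13 ≡ Monday — that's 1644's doomsday.
In August the doomsday date is Aug 8.
Aug 7 is 1 day before Aug 8; 1 mod 7 = 1, so Monday − 1 = Sunday.

Sunday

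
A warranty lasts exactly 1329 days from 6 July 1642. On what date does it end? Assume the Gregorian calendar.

February 24, 1646

+365 (one year) → Jul 6, 1643 (964 left).
+366 (one year; includes Feb 29, 1644) → Jul 6, 1644 (598 left).
+365 (one year) → Jul 6, 1645 (233 left).
Jul has 31 days: +26 → Aug 1, 1645 (207 left).
Aug has 31 days: +31 → Sep 1, 1645 (176 left).
Sep has 30 days: +30 → Oct 1, 1645 (146 left).
Oct has 31 days: +31 → Nov 1, 1645 (115 left).
Nov has 30 days: +30 → Dec 1, 1645 (85 left).
Dec has 31 days: +31 → Jan 1, 1646 (54 left).
Jan has 31 days: +31 → Feb 1, 1646 (23 left).
+23 → Feb 24, 1646.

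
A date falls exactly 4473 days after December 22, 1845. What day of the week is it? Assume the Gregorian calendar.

First find the weekday of Dec 22, 1845. Doomsday rule: the anchor day for the 1800s is Friday. For year 45: 45÷12 = 3 r 9, and 9÷4 = 2, so 3+9+2 = 14.
Friday + 14 ≡ Friday — that's 1845's doomsday.
In December the doomsday date is Dec 12.
Dec 22 is 10 days after Dec 12; 10 mod 7 = 3, so Friday + 3 = Monday.
4473 mod 7 = 0, so 4473 days after a Monday is Monday + 0 = Monday.

Monday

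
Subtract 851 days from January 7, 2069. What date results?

September 9, 2066

−366 (one year; includes Feb 29, 2068) → Jan 7, 2068 (485 left).
−365 (one year) → Jan 7, 2067 (120 left).
−7 → Dec 31, 2066 (end of Dec, 31 days; 113 left).
−31 → Nov 30, 2066 (end of Nov, 30 days; 82 left).
−30 → Oct 31, 2066 (end of Oct, 31 days; 52 left).
−31 → Sep 30, 2066 (end of Sep, 30 days; 21 left).
−21 → Sep 9, 2066.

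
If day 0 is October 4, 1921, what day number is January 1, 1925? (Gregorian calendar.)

Oct 4, 1921 → Oct 4, 1922: 365 days.
Oct 4, 1922 → Oct 4, 1923: 365 days.
Oct 4, 1923 → Oct 4, 1924: 366 days (Feb 29, 1924 is in that span).
Oct 4, 1924 → Nov 4, 1924: 31 days (October has 31).
Nov 4, 1924 → Dec 4, 1924: 30 days (November has 30).
Dec 4, 1924 → Jan 1, 1925: 28 days.
Total: 1185 days.

1185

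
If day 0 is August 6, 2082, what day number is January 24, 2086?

1267

Aug 6, 2082 → Aug 6, 2083: 365 days.
Aug 6, 2083 → Aug 6, 2084: 366 days (Feb 29, 2084 is in that span).
Aug 6, 2084 → Aug 6, 2085: 365 days.
Aug 6, 2085 → Sep 6, 2085: 31 days (August has 31).
Sep 6, 2085 → Oct 6, 2085: 30 days (September has 30).
Oct 6, 2085 → Nov 6, 2085: 31 days (October has 31).
Nov 6, 2085 → Dec 6, 2085: 30 days (November has 30).
Dec 6, 2085 → Jan 6, 2086: 31 days (December has 31).
Jan 6, 2086 → Jan 24, 2086: 18 days.
Total: 1267 days.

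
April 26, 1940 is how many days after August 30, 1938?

605

Aug 30, 1938 → Aug 30, 1939: 365 days.
Aug 30, 1939 → Sep 30, 1939: 31 days (August has 31).
Sep 30, 1939 → Oct 30, 1939: 30 days (September has 30).
Oct 30, 1939 → Nov 30, 1939: 31 days (October has 31).
Nov 30, 1939 → Dec 30, 1939: 30 days (November has 30).
Dec 30, 1939 → Jan 30, 1940: 31 days (December has 31).
Jan 30, 1940 → Feb 29, 1940: 30 days (January has 31).
Feb 29, 1940 → Mar 29, 1940: 29 days (February has 29).
Mar 29, 1940 → Apr 26, 1940: 28 days.
Total: 605 days.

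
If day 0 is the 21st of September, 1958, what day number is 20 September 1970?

Sep 21, 1958 → Sep 21, 1959: 365 days.
Sep 21, 1959 → Sep 21, 1960: 366 days (Feb 29, 1960 is in that span).
Sep 21, 1960 → Sep 21, 1961: 365 days.
Sep 21, 1961 → Sep 21, 1962: 365 days.
Sep 21, 1962 → Sep 21, 1963: 365 days.
Sep 21, 1963 → Sep 21, 1964: 366 days (Feb 29, 1964 is in that span).
Sep 21, 1964 → Sep 21, 1965: 365 days.
Sep 21, 1965 → Sep 21, 1966: 365 days.
Sep 21, 1966 → Sep 21, 1967: 365 days.
Sep 21, 1967 → Sep 21, 1968: 366 days (Feb 29, 1968 is in that span).
Sep 21, 1968 → Sep 21, 1969: 365 days.
Sep 21, 1969 → Oct 21, 1969: 30 days (September has 30).
Oct 21, 1969 → Nov 21, 1969: 31 days (October has 31).
Nov 21, 1969 → Dec 21, 1969: 30 days (November has 30).
Dec 21, 1969 → Jan 21, 1970: 31 days (December has 31).
Jan 21, 1970 → Feb 21, 1970: 31 days (January has 31).
Feb 21, 1970 → Mar 21, 1970: 28 days (February has 28).
Mar 21, 1970 → Apr 21, 1970: 31 days (March has 31).
Apr 21, 1970 → May 21, 1970: 30 days (April has 30).
May 21, 1970 → Jun 21, 1970: 31 days (May has 31).
Jun 21, 1970 → Jul 21, 1970: 30 days (June has 30).
Jul 21, 1970 → Aug 21, 1970: 31 days (July has 31).
Aug 21, 1970 → Sep 20, 1970: 30 days.
Total: 4382 days.

4382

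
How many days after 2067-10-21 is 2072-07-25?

Oct 21, 2067 → Oct 21, 2068: 366 days (Feb 29, 2068 is in that span).
Oct 21, 2068 → Oct 21, 2069: 365 days.
Oct 21, 2069 → Oct 21, 2070: 365 days.
Oct 21, 2070 → Oct 21, 2071: 365 days.
Oct 21, 2071 → Nov 21, 2071: 31 days (October has 31).
Nov 21, 2071 → Dec 21, 2071: 30 days (November has 30).
Dec 21, 2071 → Jan 21, 2072: 31 days (December has 31).
Jan 21, 2072 → Feb 21, 2072: 31 days (January has 31).
Feb 21, 2072 → Mar 21, 2072: 29 days (February has 29).
Mar 21, 2072 → Apr 21, 2072: 31 days (March has 31).
Apr 21, 2072 → May 21, 2072: 30 days (April has 30).
May 21, 2072 → Jun 21, 2072: 31 days (May has 31).
Jun 21, 2072 → Jul 21, 2072: 30 days (June has 30).
Jul 21, 2072 → Jul 25, 2072: 4 days.
Total: 1739 days.

1739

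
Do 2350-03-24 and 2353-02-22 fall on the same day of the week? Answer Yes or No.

From Mar 24, 2350 to Feb 22, 2353 is 1066 days.
1066 mod 7 = 2, so they are different weekdays.
(Mar 24, 2350 is a Friday; Feb 22, 2353 is a Sunday.)

No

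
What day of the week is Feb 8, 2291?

Doomsday rule: the anchor day for the 2200s is Friday. For year 91: 91÷12 = 7 r 7, and 7÷4 = 1, so 7+7+1 = 15.
Friday + 15 ≡ Saturday — that's 2291's doomsday.
In February the doomsday date is Feb 28 (2291 is not a leap year).
Feb 8 is 20 days before Feb 28; 20 mod 7 = 6, so Saturday − 6 = Sunday.

Sunday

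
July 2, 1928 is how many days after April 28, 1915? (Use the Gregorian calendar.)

Apr 28, 1915 → Apr 28, 1916: 366 days (Feb 29, 1916 is in that span).
Apr 28, 1916 → Apr 28, 1917: 365 days.
Apr 28, 1917 → Apr 28, 1918: 365 days.
Apr 28, 1918 → Apr 28, 1919: 365 days.
Apr 28, 1919 → Apr 28, 1920: 366 days (Feb 29, 1920 is in that span).
Apr 28, 1920 → Apr 28, 1921: 365 days.
Apr 28, 1921 → Apr 28, 1922: 365 days.
Apr 28, 1922 → Apr 28, 1923: 365 days.
Apr 28, 1923 → Apr 28, 1924: 366 days (Feb 29, 1924 is in that span).
Apr 28, 1924 → Apr 28, 1925: 365 days.
Apr 28, 1925 → Apr 28, 1926: 365 days.
Apr 28, 1926 → Apr 28, 1927: 365 days.
Apr 28, 1927 → Apr 28, 1928: 366 days (Feb 29, 1928 is in that span).
Apr 28, 1928 → May 28, 1928: 30 days (April has 30).
May 28, 1928 → Jun 28, 1928: 31 days (May has 31).
Jun 28, 1928 → Jul 2, 1928: 4 days.
Total: 4814 days.

4814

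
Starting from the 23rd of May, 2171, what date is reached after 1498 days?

+366 (one year; includes Feb 29, 2172) → May 23, 2172 (1132 left).
+365 (one year) → May 23, 2173 (767 left).
+365 (one year) → May 23, 2174 (402 left).
+365 (one year) → May 23, 2175 (37 left).
May has 31 days: +9 → Jun 1, 2175 (28 left).
+28 → Jun 29, 2175.

June 29, 2175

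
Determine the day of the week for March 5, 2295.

Tuesday

Doomsday rule: the anchor day for the 2200s is Friday. For year 95: 95÷12 = 7 r 11, and 11÷4 = 2, so 7+11+2 = 20.
Friday + 20 ≡ Thursday — that's 2295's doomsday.
In March the doomsday date is Mar 14.
Mar 5 is 9 days before Mar 14; 9 mod 7 = 2, so Thursday − 2 = Tuesday.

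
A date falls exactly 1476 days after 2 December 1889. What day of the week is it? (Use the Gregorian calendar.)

Sunday

First find the weekday of Dec 2, 1889. Doomsday rule: the anchor day for the 1800s is Friday. For year 89: 89÷12 = 7 r 5, and 5÷4 = 1, so 7+5+1 = 13.
Friday + 13 ≡ Thursday — that's 1889's doomsday.
In December the doomsday date is Dec 12.
Dec 2 is 10 days before Dec 12; 10 mod 7 = 3, so Thursday − 3 = Monday.
1476 mod 7 = 6, so 1476 days after a Monday is Monday + 6 = Sunday.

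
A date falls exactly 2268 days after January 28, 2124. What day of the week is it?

First find the weekday of Jan 28, 2124. Doomsday rule: the anchor day for the 2100s is Sunday. For year 24: 24÷12 = 2 r 0, and 0÷4 = 0, so 2+0+0 = 2.
Sunday + 2 ≡ Tuesday — that's 2124's doomsday.
In January the doomsday date is Jan 4 (2124 is a leap year (divisible by 4)).
Jan 28 is 24 days after Jan 4; 24 mod 7 = 3, so Tuesday + 3 = Friday.
2268 mod 7 = 0, so 2268 days after a Friday is Friday + 0 = Friday.

Friday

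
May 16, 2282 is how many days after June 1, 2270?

Jun 1, 2270 → Jun 1, 2271: 365 days.
Jun 1, 2271 → Jun 1, 2272: 366 days (Feb 29, 2272 is in that span).
Jun 1, 2272 → Jun 1, 2273: 365 days.
Jun 1, 2273 → Jun 1, 2274: 365 days.
Jun 1, 2274 → Jun 1, 2275: 365 days.
Jun 1, 2275 → Jun 1, 2276: 366 days (Feb 29, 2276 is in that span).
Jun 1, 2276 → Jun 1, 2277: 365 days.
Jun 1, 2277 → Jun 1, 2278: 365 days.
Jun 1, 2278 → Jun 1, 2279: 365 days.
Jun 1, 2279 → Jun 1, 2280: 366 days (Feb 29, 2280 is in that span).
Jun 1, 2280 → Jun 1, 2281: 365 days.
Jun 1, 2281 → Jul 1, 2281: 30 days (June has 30).
Jul 1, 2281 → Aug 1, 2281: 31 days (July has 31).
Aug 1, 2281 → Sep 1, 2281: 31 days (August has 31).
Sep 1, 2281 → Oct 1, 2281: 30 days (September has 30).
Oct 1, 2281 → Nov 1, 2281: 31 days (October has 31).
Nov 1, 2281 → Dec 1, 2281: 30 days (November has 30).
Dec 1, 2281 → Jan 1, 2282: 31 days (December has 31).
Jan 1, 2282 → Feb 1, 2282: 31 days (January has 31).
Feb 1, 2282 → Mar 1, 2282: 28 days (February has 28).
Mar 1, 2282 → Apr 1, 2282: 31 days (March has 31).
Apr 1, 2282 → May 1, 2282: 30 days (April has 30).
May 1, 2282 → May 16, 2282: 15 days.
Total: 4367 days.

4367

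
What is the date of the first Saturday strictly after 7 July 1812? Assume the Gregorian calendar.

July 11, 1812

Jul 7, 1812 is a Tuesday.
From Tuesday to the next Saturday is 4 days.
Jul 7, 1812 + 4 = Jul 11, 1812.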